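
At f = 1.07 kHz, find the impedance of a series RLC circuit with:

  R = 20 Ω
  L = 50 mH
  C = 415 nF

Step 1 — Angular frequency: ω = 2π·f = 2π·1070 = 6723 rad/s.
Step 2 — Component impedances:
  R: Z = R = 20 Ω
  L: Z = jωL = j·6723·0.05 = 0 + j336.2 Ω
  C: Z = 1/(jωC) = -j/(ω·C) = 0 - j358.4 Ω
Step 3 — Series combination: Z_total = R + L + C = 20 - j22.27 Ω = 29.93∠-48.1° Ω.

Z = 20 - j22.27 Ω = 29.93∠-48.1° Ω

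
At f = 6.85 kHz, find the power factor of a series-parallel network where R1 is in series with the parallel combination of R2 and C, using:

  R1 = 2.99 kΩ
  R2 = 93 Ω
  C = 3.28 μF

Step 1 — Angular frequency: ω = 2π·f = 2π·6850 = 4.304e+04 rad/s.
Step 2 — Component impedances:
  R1: Z = R = 2990 Ω
  R2: Z = R = 93 Ω
  C: Z = 1/(jωC) = -j/(ω·C) = 0 - j7.084 Ω
Step 3 — Parallel branch: R2 || C = 1/(1/R2 + 1/C) = 0.5364 - j7.043 Ω.
Step 4 — Series with R1: Z_total = R1 + (R2 || C) = 2991 - j7.043 Ω = 2991∠-0.1° Ω.
Step 5 — Power factor: PF = cos(φ) = Re(Z)/|Z| = 2991/2991 = 1.
Step 6 — Type: Im(Z) = -7.043 ⇒ leading (phase φ = -0.1°).

PF = 1 (leading, φ = -0.1°)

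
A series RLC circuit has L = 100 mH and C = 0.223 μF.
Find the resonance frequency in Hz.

Step 1 — Resonance condition Im(Z)=0 gives ω₀ = 1/√(LC).
Step 2 — ω₀ = 1/√(0.1·2.23e-07) = 6696 rad/s.
Step 3 — f₀ = ω₀/(2π) = 1066 Hz.

f₀ = 1066 Hz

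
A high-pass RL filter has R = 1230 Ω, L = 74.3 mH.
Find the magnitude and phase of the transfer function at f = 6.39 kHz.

Step 1 — Angular frequency: ω = 2π·6390 = 4.015e+04 rad/s.
Step 2 — Transfer function: H(jω) = jωL/(R + jωL).
Step 3 — Numerator jωL = j·2983; denominator R + jωL = 1230 + j2983.
Step 4 — H = 0.8547 + j0.3524.
Step 5 — Magnitude: |H| = 0.9245 (-0.7 dB); phase: φ = 22.4°.

|H| = 0.9245 (-0.7 dB), φ = 22.4°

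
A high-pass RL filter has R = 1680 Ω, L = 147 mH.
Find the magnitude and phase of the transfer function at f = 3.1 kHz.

Step 1 — Angular frequency: ω = 2π·3100 = 1.948e+04 rad/s.
Step 2 — Transfer function: H(jω) = jωL/(R + jωL).
Step 3 — Numerator jωL = j·2863; denominator R + jωL = 1680 + j2863.
Step 4 — H = 0.7439 + j0.4365.
Step 5 — Magnitude: |H| = 0.8625 (-1.3 dB); phase: φ = 30.4°.

|H| = 0.8625 (-1.3 dB), φ = 30.4°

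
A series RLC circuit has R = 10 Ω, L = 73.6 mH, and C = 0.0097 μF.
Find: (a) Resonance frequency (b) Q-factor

Step 1 — Resonance condition Im(Z)=0 gives ω₀ = 1/√(LC).
Step 2 — ω₀ = 1/√(0.0736·9.7e-09) = 3.743e+04 rad/s.
Step 3 — f₀ = ω₀/(2π) = 5957 Hz.
Step 4 — Series Q: Q = ω₀L/R = 3.743e+04·0.0736/10 = 275.5.

(a) f₀ = 5957 Hz  (b) Q = 275.5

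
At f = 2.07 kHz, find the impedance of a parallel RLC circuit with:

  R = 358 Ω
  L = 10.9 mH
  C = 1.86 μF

Step 1 — Angular frequency: ω = 2π·f = 2π·2070 = 1.301e+04 rad/s.
Step 2 — Component impedances:
  R: Z = R = 358 Ω
  L: Z = jωL = j·1.301e+04·0.0109 = 0 + j141.8 Ω
  C: Z = 1/(jωC) = -j/(ω·C) = 0 - j41.34 Ω
Step 3 — Parallel combination: 1/Z_total = 1/R + 1/L + 1/C; Z_total = 9.265 - j56.84 Ω = 57.59∠-80.7° Ω.

Z = 9.265 - j56.84 Ω = 57.59∠-80.7° Ω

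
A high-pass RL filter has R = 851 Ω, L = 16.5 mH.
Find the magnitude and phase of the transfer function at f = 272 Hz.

Step 1 — Angular frequency: ω = 2π·272 = 1709 rad/s.
Step 2 — Transfer function: H(jω) = jωL/(R + jωL).
Step 3 — Numerator jωL = j·28.2; denominator R + jωL = 851 + j28.2.
Step 4 — H = 0.001097 + j0.0331.
Step 5 — Magnitude: |H| = 0.03312 (-29.6 dB); phase: φ = 88.1°.

|H| = 0.03312 (-29.6 dB), φ = 88.1°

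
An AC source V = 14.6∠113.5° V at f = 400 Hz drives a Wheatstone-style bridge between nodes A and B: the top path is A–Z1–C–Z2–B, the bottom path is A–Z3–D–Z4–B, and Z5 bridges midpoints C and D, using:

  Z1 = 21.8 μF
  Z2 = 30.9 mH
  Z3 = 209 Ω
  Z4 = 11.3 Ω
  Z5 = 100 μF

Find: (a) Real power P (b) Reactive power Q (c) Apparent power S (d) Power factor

Step 1 — Angular frequency: ω = 2π·f = 2π·400 = 2513 rad/s.
Step 2 — Component impedances:
  Z1: Z = 1/(jωC) = -j/(ω·C) = 0 - j18.25 Ω
  Z2: Z = jωL = j·2513·0.0309 = 0 + j77.66 Ω
  Z3: Z = R = 209 Ω
  Z4: Z = R = 11.3 Ω
  Z5: Z = 1/(jωC) = -j/(ω·C) = 0 - j3.979 Ω
Step 3 — Bridge requires nodal analysis (the Z5 bridge couples midpoints C and D, so the two paths cannot be reduced to a simple series/parallel combination). Setting node B to ground and injecting 1 A at node A, the 3-node admittance system at A, C, D solves to V_A = Z_AB = 14.61 - j20.18 Ω = 24.91∠-54.1° Ω.
Step 4 — Source phasor: V = 14.6∠113.5° V = -5.822 + j13.39 V.
Step 5 — Current: I = V / Z = -0.5724 + j0.1259 A = 0.586∠167.6° A.
Step 6 — Complex power: S = V·I* = 5.018 - j6.93 VA.
Step 7 — Real power: P = Re(S) = 5.018 W.
Step 8 — Reactive power: Q = Im(S) = -6.93 VAR.
Step 9 — Apparent power: |S| = 8.556 VA.
Step 10 — Power factor: PF = P/|S| = 0.5865 (leading).

(a) P = 5.018 W  (b) Q = -6.93 VAR  (c) S = 8.556 VA  (d) PF = 0.5865 (leading)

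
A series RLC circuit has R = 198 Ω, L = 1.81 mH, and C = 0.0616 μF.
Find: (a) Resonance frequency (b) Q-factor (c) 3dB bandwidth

Step 1 — Resonance condition Im(Z)=0 gives ω₀ = 1/√(LC).
Step 2 — ω₀ = 1/√(0.00181·6.16e-08) = 9.47e+04 rad/s.
Step 3 — f₀ = ω₀/(2π) = 1.507e+04 Hz.
Step 4 — Series Q: Q = ω₀L/R = 9.47e+04·0.00181/198 = 0.8657.
Step 5 — 3dB bandwidth: Δω = ω₀/Q = 1.094e+05 rad/s; BW = Δω/(2π) = 1.741e+04 Hz.

(a) f₀ = 1.507e+04 Hz  (b) Q = 0.8657  (c) BW = 1.741e+04 Hz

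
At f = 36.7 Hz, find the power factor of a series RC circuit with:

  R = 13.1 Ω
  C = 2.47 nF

Step 1 — Angular frequency: ω = 2π·f = 2π·36.7 = 230.6 rad/s.
Step 2 — Component impedances:
  R: Z = R = 13.1 Ω
  C: Z = 1/(jωC) = -j/(ω·C) = 0 - j1.756e+06 Ω
Step 3 — Series combination: Z_total = R + C = 13.1 - j1.756e+06 Ω = 1.756e+06∠-90.0° Ω.
Step 4 — Power factor: PF = cos(φ) = Re(Z)/|Z| = 13.1/1.7557e+06 = 7.461e-06.
Step 5 — Type: Im(Z) = -1.756e+06 ⇒ leading (phase φ = -90.0°).

PF = 7.461e-06 (leading, φ = -90.0°)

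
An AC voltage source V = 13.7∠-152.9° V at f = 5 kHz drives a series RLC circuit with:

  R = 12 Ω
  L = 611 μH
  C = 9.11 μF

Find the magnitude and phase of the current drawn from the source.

Step 1 — Angular frequency: ω = 2π·f = 2π·5000 = 3.142e+04 rad/s.
Step 2 — Component impedances:
  R: Z = R = 12 Ω
  L: Z = jωL = j·3.142e+04·0.000611 = 0 + j19.2 Ω
  C: Z = 1/(jωC) = -j/(ω·C) = 0 - j3.494 Ω
Step 3 — Series combination: Z_total = R + L + C = 12 + j15.7 Ω = 19.76∠52.6° Ω.
Step 4 — Source phasor: V = 13.7∠-152.9° V = -12.2 - j6.241 V.
Step 5 — Ohm's law: I = V / Z_total = (-12.2 - j6.241) / (12 + j15.7) = -0.6257 + j0.2986 A.
Step 6 — Convert to polar: |I| = 0.6933 A, ∠I = 154.5°.

I = 0.6933∠154.5° A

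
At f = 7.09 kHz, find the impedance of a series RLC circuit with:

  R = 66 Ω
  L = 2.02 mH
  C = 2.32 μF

Step 1 — Angular frequency: ω = 2π·f = 2π·7090 = 4.455e+04 rad/s.
Step 2 — Component impedances:
  R: Z = R = 66 Ω
  L: Z = jωL = j·4.455e+04·0.00202 = 0 + j89.99 Ω
  C: Z = 1/(jωC) = -j/(ω·C) = 0 - j9.676 Ω
Step 3 — Series combination: Z_total = R + L + C = 66 + j80.31 Ω = 104∠50.6° Ω.

Z = 66 + j80.31 Ω = 104∠50.6° Ω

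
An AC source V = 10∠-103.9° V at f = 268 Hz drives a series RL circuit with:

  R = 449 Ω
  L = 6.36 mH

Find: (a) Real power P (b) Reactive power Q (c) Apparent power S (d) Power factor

Step 1 — Angular frequency: ω = 2π·f = 2π·268 = 1684 rad/s.
Step 2 — Component impedances:
  R: Z = R = 449 Ω
  L: Z = jωL = j·1684·0.00636 = 0 + j10.71 Ω
Step 3 — Series combination: Z_total = R + L = 449 + j10.71 Ω = 449.1∠1.4° Ω.
Step 4 — Source phasor: V = 10∠-103.9° V = -2.402 - j9.707 V.
Step 5 — Current: I = V / Z = -0.005863 - j0.02148 A = 0.02227∠-105.3° A.
Step 6 — Complex power: S = V·I* = 0.2226 + j0.005309 VA.
Step 7 — Real power: P = Re(S) = 0.2226 W.
Step 8 — Reactive power: Q = Im(S) = 0.005309 VAR.
Step 9 — Apparent power: |S| = 0.2227 VA.
Step 10 — Power factor: PF = P/|S| = 0.9997 (lagging).

(a) P = 0.2226 W  (b) Q = 0.005309 VAR  (c) S = 0.2227 VA  (d) PF = 0.9997 (lagging)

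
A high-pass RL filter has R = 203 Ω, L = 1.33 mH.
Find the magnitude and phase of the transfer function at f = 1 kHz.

Step 1 — Angular frequency: ω = 2π·1000 = 6283 rad/s.
Step 2 — Transfer function: H(jω) = jωL/(R + jωL).
Step 3 — Numerator jωL = j·8.357; denominator R + jωL = 203 + j8.357.
Step 4 — H = 0.001692 + j0.0411.
Step 5 — Magnitude: |H| = 0.04113 (-27.7 dB); phase: φ = 87.6°.

|H| = 0.04113 (-27.7 dB), φ = 87.6°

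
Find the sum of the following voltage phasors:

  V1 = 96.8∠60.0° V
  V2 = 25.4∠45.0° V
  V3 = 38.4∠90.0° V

Step 1 — Convert each phasor to rectangular form:
  V1 = 96.8·(cos(60.0°) + j·sin(60.0°)) = 48.4 + j83.83 V
  V2 = 25.4·(cos(45.0°) + j·sin(45.0°)) = 17.96 + j17.96 V
  V3 = 38.4·(cos(90.0°) + j·sin(90.0°)) = 0 + j38.4 V
Step 2 — Sum components: V_total = 66.36 + j140.2 V.
Step 3 — Convert to polar: |V_total| = 155.1 V, ∠V_total = 64.7°.

V_total = 155.1∠64.7° V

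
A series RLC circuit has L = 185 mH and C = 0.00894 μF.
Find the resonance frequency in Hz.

Step 1 — Resonance condition Im(Z)=0 gives ω₀ = 1/√(LC).
Step 2 — ω₀ = 1/√(0.185·8.94e-09) = 2.459e+04 rad/s.
Step 3 — f₀ = ω₀/(2π) = 3914 Hz.

f₀ = 3914 Hz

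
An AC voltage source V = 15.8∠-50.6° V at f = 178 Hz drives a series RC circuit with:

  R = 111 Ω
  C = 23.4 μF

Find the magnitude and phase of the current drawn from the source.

Step 1 — Angular frequency: ω = 2π·f = 2π·178 = 1118 rad/s.
Step 2 — Component impedances:
  R: Z = R = 111 Ω
  C: Z = 1/(jωC) = -j/(ω·C) = 0 - j38.21 Ω
Step 3 — Series combination: Z_total = R + C = 111 - j38.21 Ω = 117.4∠-19.0° Ω.
Step 4 — Source phasor: V = 15.8∠-50.6° V = 10.03 - j12.21 V.
Step 5 — Ohm's law: I = V / Z_total = (10.03 - j12.21) / (111 - j38.21) = 0.1146 - j0.07053 A.
Step 6 — Convert to polar: |I| = 0.1346 A, ∠I = -31.6°.

I = 0.1346∠-31.6° A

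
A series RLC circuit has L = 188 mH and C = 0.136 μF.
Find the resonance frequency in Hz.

Step 1 — Resonance condition Im(Z)=0 gives ω₀ = 1/√(LC).
Step 2 — ω₀ = 1/√(0.188·1.36e-07) = 6254 rad/s.
Step 3 — f₀ = ω₀/(2π) = 995.3 Hz.

f₀ = 995.3 Hz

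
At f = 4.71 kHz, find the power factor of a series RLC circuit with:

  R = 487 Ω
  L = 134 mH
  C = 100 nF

Step 1 — Angular frequency: ω = 2π·f = 2π·4710 = 2.959e+04 rad/s.
Step 2 — Component impedances:
  R: Z = R = 487 Ω
  L: Z = jωL = j·2.959e+04·0.134 = 0 + j3966 Ω
  C: Z = 1/(jωC) = -j/(ω·C) = 0 - j337.9 Ω
Step 3 — Series combination: Z_total = R + L + C = 487 + j3628 Ω = 3660∠82.4° Ω.
Step 4 — Power factor: PF = cos(φ) = Re(Z)/|Z| = 487/3660 = 0.1331.
Step 5 — Type: Im(Z) = 3628 ⇒ lagging (phase φ = 82.4°).

PF = 0.1331 (lagging, φ = 82.4°)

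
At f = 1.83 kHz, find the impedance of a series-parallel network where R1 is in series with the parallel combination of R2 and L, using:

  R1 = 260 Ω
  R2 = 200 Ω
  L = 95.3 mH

Step 1 — Angular frequency: ω = 2π·f = 2π·1830 = 1.15e+04 rad/s.
Step 2 — Component impedances:
  R1: Z = R = 260 Ω
  R2: Z = R = 200 Ω
  L: Z = jωL = j·1.15e+04·0.0953 = 0 + j1096 Ω
Step 3 — Parallel branch: R2 || L = 1/(1/R2 + 1/L) = 193.6 + j35.33 Ω.
Step 4 — Series with R1: Z_total = R1 + (R2 || L) = 453.6 + j35.33 Ω = 454.9∠4.5° Ω.

Z = 453.6 + j35.33 Ω = 454.9∠4.5° Ω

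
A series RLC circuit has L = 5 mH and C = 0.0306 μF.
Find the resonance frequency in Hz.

Step 1 — Resonance condition Im(Z)=0 gives ω₀ = 1/√(LC).
Step 2 — ω₀ = 1/√(0.005·3.06e-08) = 8.085e+04 rad/s.
Step 3 — f₀ = ω₀/(2π) = 1.287e+04 Hz.

f₀ = 1.287e+04 Hz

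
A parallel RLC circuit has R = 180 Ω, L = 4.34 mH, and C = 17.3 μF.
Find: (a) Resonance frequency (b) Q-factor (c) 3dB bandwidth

Step 1 — Resonance: ω₀ = 1/√(LC) = 1/√(0.00434·1.73e-05) = 3649 rad/s.
Step 2 — f₀ = ω₀/(2π) = 580.8 Hz.
Step 3 — Parallel Q: Q = R/(ω₀L) = 180/(3649·0.00434) = 11.36.
Step 4 — Bandwidth: Δω = ω₀/Q = 321.1 rad/s; BW = Δω/(2π) = 51.11 Hz.

(a) f₀ = 580.8 Hz  (b) Q = 11.36  (c) BW = 51.11 Hz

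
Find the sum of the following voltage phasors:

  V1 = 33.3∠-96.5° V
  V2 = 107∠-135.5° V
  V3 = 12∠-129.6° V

Step 1 — Convert each phasor to rectangular form:
  V1 = 33.3·(cos(-96.5°) + j·sin(-96.5°)) = -3.77 - j33.09 V
  V2 = 107·(cos(-135.5°) + j·sin(-135.5°)) = -76.32 - j75 V
  V3 = 12·(cos(-129.6°) + j·sin(-129.6°)) = -7.649 - j9.246 V
Step 2 — Sum components: V_total = -87.74 - j117.3 V.
Step 3 — Convert to polar: |V_total| = 146.5 V, ∠V_total = -126.8°.

V_total = 146.5∠-126.8° V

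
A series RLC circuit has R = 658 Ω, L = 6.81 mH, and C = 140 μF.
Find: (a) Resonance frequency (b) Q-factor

Step 1 — Resonance condition Im(Z)=0 gives ω₀ = 1/√(LC).
Step 2 — ω₀ = 1/√(0.00681·0.00014) = 1024 rad/s.
Step 3 — f₀ = ω₀/(2π) = 163 Hz.
Step 4 — Series Q: Q = ω₀L/R = 1024·0.00681/658 = 0.0106.

(a) f₀ = 163 Hz  (b) Q = 0.0106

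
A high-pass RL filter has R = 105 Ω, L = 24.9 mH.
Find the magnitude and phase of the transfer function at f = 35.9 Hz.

Step 1 — Angular frequency: ω = 2π·35.9 = 225.6 rad/s.
Step 2 — Transfer function: H(jω) = jωL/(R + jωL).
Step 3 — Numerator jωL = j·5.617; denominator R + jωL = 105 + j5.617.
Step 4 — H = 0.002853 + j0.05334.
Step 5 — Magnitude: |H| = 0.05342 (-25.4 dB); phase: φ = 86.9°.

|H| = 0.05342 (-25.4 dB), φ = 86.9°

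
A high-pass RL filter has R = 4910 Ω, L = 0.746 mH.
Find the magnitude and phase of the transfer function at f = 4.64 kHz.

Step 1 — Angular frequency: ω = 2π·4640 = 2.915e+04 rad/s.
Step 2 — Transfer function: H(jω) = jωL/(R + jωL).
Step 3 — Numerator jωL = j·21.75; denominator R + jωL = 4910 + j21.75.
Step 4 — H = 1.962e-05 + j0.004429.
Step 5 — Magnitude: |H| = 0.004429 (-47.1 dB); phase: φ = 89.7°.

|H| = 0.004429 (-47.1 dB), φ = 89.7°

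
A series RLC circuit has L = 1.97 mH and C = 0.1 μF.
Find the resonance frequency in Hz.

Step 1 — Resonance condition Im(Z)=0 gives ω₀ = 1/√(LC).
Step 2 — ω₀ = 1/√(0.00197·1e-07) = 7.125e+04 rad/s.
Step 3 — f₀ = ω₀/(2π) = 1.134e+04 Hz.

f₀ = 1.134e+04 Hz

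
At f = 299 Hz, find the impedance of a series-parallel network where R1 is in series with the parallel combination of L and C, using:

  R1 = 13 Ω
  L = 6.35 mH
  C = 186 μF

Step 1 — Angular frequency: ω = 2π·f = 2π·299 = 1879 rad/s.
Step 2 — Component impedances:
  R1: Z = R = 13 Ω
  L: Z = jωL = j·1879·0.00635 = 0 + j11.93 Ω
  C: Z = 1/(jωC) = -j/(ω·C) = 0 - j2.862 Ω
Step 3 — Parallel branch: L || C = 1/(1/L + 1/C) = 0 - j3.765 Ω.
Step 4 — Series with R1: Z_total = R1 + (L || C) = 13 - j3.765 Ω = 13.53∠-16.2° Ω.

Z = 13 - j3.765 Ω = 13.53∠-16.2° Ω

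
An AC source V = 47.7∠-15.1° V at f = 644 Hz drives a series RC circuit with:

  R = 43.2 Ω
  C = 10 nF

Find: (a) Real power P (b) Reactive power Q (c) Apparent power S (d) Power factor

Step 1 — Angular frequency: ω = 2π·f = 2π·644 = 4046 rad/s.
Step 2 — Component impedances:
  R: Z = R = 43.2 Ω
  C: Z = 1/(jωC) = -j/(ω·C) = 0 - j2.471e+04 Ω
Step 3 — Series combination: Z_total = R + C = 43.2 - j2.471e+04 Ω = 2.471e+04∠-89.9° Ω.
Step 4 — Source phasor: V = 47.7∠-15.1° V = 46.05 - j12.43 V.
Step 5 — Current: I = V / Z = 0.0005061 + j0.001863 A = 0.00193∠74.8° A.
Step 6 — Complex power: S = V·I* = 0.0001609 - j0.09207 VA.
Step 7 — Real power: P = Re(S) = 0.0001609 W.
Step 8 — Reactive power: Q = Im(S) = -0.09207 VAR.
Step 9 — Apparent power: |S| = 0.09207 VA.
Step 10 — Power factor: PF = P/|S| = 0.001748 (leading).

(a) P = 0.0001609 W  (b) Q = -0.09207 VAR  (c) S = 0.09207 VA  (d) PF = 0.001748 (leading)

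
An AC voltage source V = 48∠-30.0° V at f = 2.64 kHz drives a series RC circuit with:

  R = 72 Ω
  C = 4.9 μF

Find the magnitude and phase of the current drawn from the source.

Step 1 — Angular frequency: ω = 2π·f = 2π·2640 = 1.659e+04 rad/s.
Step 2 — Component impedances:
  R: Z = R = 72 Ω
  C: Z = 1/(jωC) = -j/(ω·C) = 0 - j12.3 Ω
Step 3 — Series combination: Z_total = R + C = 72 - j12.3 Ω = 73.04∠-9.7° Ω.
Step 4 — Source phasor: V = 48∠-30.0° V = 41.57 - j24 V.
Step 5 — Ohm's law: I = V / Z_total = (41.57 - j24) / (72 - j12.3) = 0.6163 - j0.228 A.
Step 6 — Convert to polar: |I| = 0.6571 A, ∠I = -20.3°.

I = 0.6571∠-20.3° A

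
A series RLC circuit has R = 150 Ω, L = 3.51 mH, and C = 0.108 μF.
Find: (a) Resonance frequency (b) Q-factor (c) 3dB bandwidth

Step 1 — Resonance: ω₀ = 1/√(LC) = 1/√(0.00351·1.08e-07) = 5.136e+04 rad/s.
Step 2 — f₀ = ω₀/(2π) = 8174 Hz.
Step 3 — Series Q: Q = ω₀L/R = 5.136e+04·0.00351/150 = 1.202.
Step 4 — Bandwidth: Δω = ω₀/Q = 4.274e+04 rad/s; BW = Δω/(2π) = 6801 Hz.

(a) f₀ = 8174 Hz  (b) Q = 1.202  (c) BW = 6801 Hz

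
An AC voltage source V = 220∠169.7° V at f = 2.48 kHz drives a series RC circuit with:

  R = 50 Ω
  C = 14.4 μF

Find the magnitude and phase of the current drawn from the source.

Step 1 — Angular frequency: ω = 2π·f = 2π·2480 = 1.558e+04 rad/s.
Step 2 — Component impedances:
  R: Z = R = 50 Ω
  C: Z = 1/(jωC) = -j/(ω·C) = 0 - j4.457 Ω
Step 3 — Series combination: Z_total = R + C = 50 - j4.457 Ω = 50.2∠-5.1° Ω.
Step 4 — Source phasor: V = 220∠169.7° V = -216.5 + j39.34 V.
Step 5 — Ohm's law: I = V / Z_total = (-216.5 + j39.34) / (50 - j4.457) = -4.365 + j0.3977 A.
Step 6 — Convert to polar: |I| = 4.383 A, ∠I = 174.8°.

I = 4.383∠174.8° A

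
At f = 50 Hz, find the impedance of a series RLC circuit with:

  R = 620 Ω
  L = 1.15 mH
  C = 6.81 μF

Step 1 — Angular frequency: ω = 2π·f = 2π·50 = 314.2 rad/s.
Step 2 — Component impedances:
  R: Z = R = 620 Ω
  L: Z = jωL = j·314.2·0.00115 = 0 + j0.3613 Ω
  C: Z = 1/(jωC) = -j/(ω·C) = 0 - j467.4 Ω
Step 3 — Series combination: Z_total = R + L + C = 620 - j467.1 Ω = 776.2∠-37.0° Ω.

Z = 620 - j467.1 Ω = 776.2∠-37.0° Ω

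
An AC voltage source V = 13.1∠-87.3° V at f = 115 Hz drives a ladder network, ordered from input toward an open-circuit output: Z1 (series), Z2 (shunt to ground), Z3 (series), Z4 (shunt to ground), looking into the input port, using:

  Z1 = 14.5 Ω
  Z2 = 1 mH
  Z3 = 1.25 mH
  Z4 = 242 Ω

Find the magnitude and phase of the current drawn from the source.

Step 1 — Angular frequency: ω = 2π·f = 2π·115 = 722.6 rad/s.
Step 2 — Component impedances:
  Z1: Z = R = 14.5 Ω
  Z2: Z = jωL = j·722.6·0.001 = 0 + j0.7226 Ω
  Z3: Z = jωL = j·722.6·0.00125 = 0 + j0.9032 Ω
  Z4: Z = R = 242 Ω
Step 3 — Ladder network (open output): work backward from the far end, alternating series and parallel combinations. Z_in = 14.5 + j0.7226 Ω = 14.52∠2.9° Ω.
Step 4 — Source phasor: V = 13.1∠-87.3° V = 0.6171 - j13.09 V.
Step 5 — Ohm's law: I = V / Z_total = (0.6171 - j13.09) / (14.5 + j0.7226) = -0.002399 - j0.9022 A.
Step 6 — Convert to polar: |I| = 0.9022 A, ∠I = -90.2°.

I = 0.9022∠-90.2° A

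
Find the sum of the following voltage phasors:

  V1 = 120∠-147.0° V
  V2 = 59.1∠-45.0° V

Step 1 — Convert each phasor to rectangular form:
  V1 = 120·(cos(-147.0°) + j·sin(-147.0°)) = -100.6 - j65.36 V
  V2 = 59.1·(cos(-45.0°) + j·sin(-45.0°)) = 41.79 - j41.79 V
Step 2 — Sum components: V_total = -58.85 - j107.1 V.
Step 3 — Convert to polar: |V_total| = 122.2 V, ∠V_total = -118.8°.

V_total = 122.2∠-118.8° V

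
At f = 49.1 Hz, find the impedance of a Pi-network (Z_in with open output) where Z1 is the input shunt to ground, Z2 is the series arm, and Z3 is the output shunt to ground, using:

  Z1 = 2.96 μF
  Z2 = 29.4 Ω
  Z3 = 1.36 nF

Step 1 — Angular frequency: ω = 2π·f = 2π·49.1 = 308.5 rad/s.
Step 2 — Component impedances:
  Z1: Z = 1/(jωC) = -j/(ω·C) = 0 - j1095 Ω
  Z2: Z = R = 29.4 Ω
  Z3: Z = 1/(jωC) = -j/(ω·C) = 0 - j2.383e+06 Ω
Step 3 — With open output, the series arm Z2 and the output shunt Z3 appear in series to ground: Z2 + Z3 = 29.4 - j2.383e+06 Ω.
Step 4 — Parallel with input shunt Z1: Z_in = Z1 || (Z2 + Z3) = 6.201e-06 - j1095 Ω = 1095∠-90.0° Ω.

Z = 6.201e-06 - j1095 Ω = 1095∠-90.0° Ω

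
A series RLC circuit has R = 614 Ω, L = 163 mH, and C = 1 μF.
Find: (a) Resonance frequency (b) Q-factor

Step 1 — Resonance condition Im(Z)=0 gives ω₀ = 1/√(LC).
Step 2 — ω₀ = 1/√(0.163·1e-06) = 2477 rad/s.
Step 3 — f₀ = ω₀/(2π) = 394.2 Hz.
Step 4 — Series Q: Q = ω₀L/R = 2477·0.163/614 = 0.6575.

(a) f₀ = 394.2 Hz  (b) Q = 0.6575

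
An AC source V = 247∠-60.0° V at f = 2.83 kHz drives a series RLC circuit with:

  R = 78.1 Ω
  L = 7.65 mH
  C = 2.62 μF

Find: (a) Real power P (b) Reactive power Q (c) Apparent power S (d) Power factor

Step 1 — Angular frequency: ω = 2π·f = 2π·2830 = 1.778e+04 rad/s.
Step 2 — Component impedances:
  R: Z = R = 78.1 Ω
  L: Z = jωL = j·1.778e+04·0.00765 = 0 + j136 Ω
  C: Z = 1/(jωC) = -j/(ω·C) = 0 - j21.47 Ω
Step 3 — Series combination: Z_total = R + L + C = 78.1 + j114.6 Ω = 138.7∠55.7° Ω.
Step 4 — Source phasor: V = 247∠-60.0° V = 123.5 - j213.9 V.
Step 5 — Current: I = V / Z = -0.773 - j1.605 A = 1.781∠-115.7° A.
Step 6 — Complex power: S = V·I* = 247.9 + j363.6 VA.
Step 7 — Real power: P = Re(S) = 247.9 W.
Step 8 — Reactive power: Q = Im(S) = 363.6 VAR.
Step 9 — Apparent power: |S| = 440 VA.
Step 10 — Power factor: PF = P/|S| = 0.5633 (lagging).

(a) P = 247.9 W  (b) Q = 363.6 VAR  (c) S = 440 VA  (d) PF = 0.5633 (lagging)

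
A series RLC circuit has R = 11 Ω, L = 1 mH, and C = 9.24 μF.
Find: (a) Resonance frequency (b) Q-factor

Step 1 — Resonance condition Im(Z)=0 gives ω₀ = 1/√(LC).
Step 2 — ω₀ = 1/√(0.001·9.24e-06) = 1.04e+04 rad/s.
Step 3 — f₀ = ω₀/(2π) = 1656 Hz.
Step 4 — Series Q: Q = ω₀L/R = 1.04e+04·0.001/11 = 0.9457.

(a) f₀ = 1656 Hz  (b) Q = 0.9457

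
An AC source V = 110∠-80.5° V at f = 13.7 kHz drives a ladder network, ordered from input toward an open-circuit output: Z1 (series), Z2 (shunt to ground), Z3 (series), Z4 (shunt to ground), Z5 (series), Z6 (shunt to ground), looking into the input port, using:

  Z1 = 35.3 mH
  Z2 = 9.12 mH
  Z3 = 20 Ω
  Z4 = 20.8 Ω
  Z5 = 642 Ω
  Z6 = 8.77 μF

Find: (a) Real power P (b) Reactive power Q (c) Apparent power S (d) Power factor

Step 1 — Angular frequency: ω = 2π·f = 2π·1.37e+04 = 8.608e+04 rad/s.
Step 2 — Component impedances:
  Z1: Z = jωL = j·8.608e+04·0.0353 = 0 + j3039 Ω
  Z2: Z = jωL = j·8.608e+04·0.00912 = 0 + j785 Ω
  Z3: Z = R = 20 Ω
  Z4: Z = R = 20.8 Ω
  Z5: Z = R = 642 Ω
  Z6: Z = 1/(jωC) = -j/(ω·C) = 0 - j1.325 Ω
Step 3 — Ladder network (open output): work backward from the far end, alternating series and parallel combinations. Z_in = 40.04 + j3041 Ω = 3041∠89.2° Ω.
Step 4 — Source phasor: V = 110∠-80.5° V = 18.16 - j108.5 V.
Step 5 — Current: I = V / Z = -0.0356 - j0.00644 A = 0.03617∠-169.7° A.
Step 6 — Complex power: S = V·I* = 0.0524 + j3.979 VA.
Step 7 — Real power: P = Re(S) = 0.0524 W.
Step 8 — Reactive power: Q = Im(S) = 3.979 VAR.
Step 9 — Apparent power: |S| = 3.979 VA.
Step 10 — Power factor: PF = P/|S| = 0.01317 (lagging).

(a) P = 0.0524 W  (b) Q = 3.979 VAR  (c) S = 3.979 VA  (d) PF = 0.01317 (lagging)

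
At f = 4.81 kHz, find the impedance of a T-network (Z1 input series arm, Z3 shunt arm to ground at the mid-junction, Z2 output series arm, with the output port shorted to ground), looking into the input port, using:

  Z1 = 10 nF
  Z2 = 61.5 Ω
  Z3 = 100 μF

Step 1 — Angular frequency: ω = 2π·f = 2π·4810 = 3.022e+04 rad/s.
Step 2 — Component impedances:
  Z1: Z = 1/(jωC) = -j/(ω·C) = 0 - j3309 Ω
  Z2: Z = R = 61.5 Ω
  Z3: Z = 1/(jωC) = -j/(ω·C) = 0 - j0.3309 Ω
Step 3 — With the output port shorted to ground, the output series arm Z2 runs from the junction to ground; the shunt arm Z3 also runs from the junction to ground. They appear in parallel: Z3 || Z2 = 0.00178 - j0.3309 Ω.
Step 4 — Series with input arm Z1: Z_in = Z1 + (Z3 || Z2) = 0.00178 - j3309 Ω = 3309∠-90.0° Ω.

Z = 0.00178 - j3309 Ω = 3309∠-90.0° Ω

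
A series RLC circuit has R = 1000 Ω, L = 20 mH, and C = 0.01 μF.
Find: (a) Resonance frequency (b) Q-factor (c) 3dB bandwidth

Step 1 — Resonance: ω₀ = 1/√(LC) = 1/√(0.02·1e-08) = 7.071e+04 rad/s.
Step 2 — f₀ = ω₀/(2π) = 1.125e+04 Hz.
Step 3 — Series Q: Q = ω₀L/R = 7.071e+04·0.02/1000 = 1.414.
Step 4 — Bandwidth: Δω = ω₀/Q = 5e+04 rad/s; BW = Δω/(2π) = 7958 Hz.

(a) f₀ = 1.125e+04 Hz  (b) Q = 1.414  (c) BW = 7958 Hz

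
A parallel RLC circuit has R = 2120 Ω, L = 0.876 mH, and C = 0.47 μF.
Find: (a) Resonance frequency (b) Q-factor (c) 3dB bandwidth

Step 1 — Resonance: ω₀ = 1/√(LC) = 1/√(0.000876·4.7e-07) = 4.928e+04 rad/s.
Step 2 — f₀ = ω₀/(2π) = 7844 Hz.
Step 3 — Parallel Q: Q = R/(ω₀L) = 2120/(4.928e+04·0.000876) = 49.11.
Step 4 — Bandwidth: Δω = ω₀/Q = 1004 rad/s; BW = Δω/(2π) = 159.7 Hz.

(a) f₀ = 7844 Hz  (b) Q = 49.11  (c) BW = 159.7 Hz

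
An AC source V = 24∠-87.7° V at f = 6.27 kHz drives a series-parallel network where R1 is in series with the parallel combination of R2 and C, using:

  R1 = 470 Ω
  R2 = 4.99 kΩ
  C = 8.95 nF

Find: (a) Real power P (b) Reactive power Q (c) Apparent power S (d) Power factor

Step 1 — Angular frequency: ω = 2π·f = 2π·6270 = 3.94e+04 rad/s.
Step 2 — Component impedances:
  R1: Z = R = 470 Ω
  R2: Z = R = 4990 Ω
  C: Z = 1/(jωC) = -j/(ω·C) = 0 - j2836 Ω
Step 3 — Parallel branch: R2 || C = 1/(1/R2 + 1/C) = 1218 - j2144 Ω.
Step 4 — Series with R1: Z_total = R1 + (R2 || C) = 1688 - j2144 Ω = 2729∠-51.8° Ω.
Step 5 — Source phasor: V = 24∠-87.7° V = 0.9632 - j23.98 V.
Step 6 — Current: I = V / Z = 0.007122 - j0.00516 A = 0.008795∠-35.9° A.
Step 7 — Complex power: S = V·I* = 0.1306 - j0.1658 VA.
Step 8 — Real power: P = Re(S) = 0.1306 W.
Step 9 — Reactive power: Q = Im(S) = -0.1658 VAR.
Step 10 — Apparent power: |S| = 0.2111 VA.
Step 11 — Power factor: PF = P/|S| = 0.6187 (leading).

(a) P = 0.1306 W  (b) Q = -0.1658 VAR  (c) S = 0.2111 VA  (d) PF = 0.6187 (leading)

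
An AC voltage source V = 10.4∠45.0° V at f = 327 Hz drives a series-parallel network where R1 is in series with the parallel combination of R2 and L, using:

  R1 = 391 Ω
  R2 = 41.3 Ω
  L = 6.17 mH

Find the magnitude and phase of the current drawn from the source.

Step 1 — Angular frequency: ω = 2π·f = 2π·327 = 2055 rad/s.
Step 2 — Component impedances:
  R1: Z = R = 391 Ω
  R2: Z = R = 41.3 Ω
  L: Z = jωL = j·2055·0.00617 = 0 + j12.68 Ω
Step 3 — Parallel branch: R2 || L = 1/(1/R2 + 1/L) = 3.556 + j11.59 Ω.
Step 4 — Series with R1: Z_total = R1 + (R2 || L) = 394.6 + j11.59 Ω = 394.7∠1.7° Ω.
Step 5 — Source phasor: V = 10.4∠45.0° V = 7.354 + j7.354 V.
Step 6 — Ohm's law: I = V / Z_total = (7.354 + j7.354) / (394.6 + j11.59) = 0.01917 + j0.01808 A.
Step 7 — Convert to polar: |I| = 0.02635 A, ∠I = 43.3°.

I = 0.02635∠43.3° A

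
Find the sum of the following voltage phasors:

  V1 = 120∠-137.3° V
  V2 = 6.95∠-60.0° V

Step 1 — Convert each phasor to rectangular form:
  V1 = 120·(cos(-137.3°) + j·sin(-137.3°)) = -88.19 - j81.38 V
  V2 = 6.95·(cos(-60.0°) + j·sin(-60.0°)) = 3.475 - j6.019 V
Step 2 — Sum components: V_total = -84.71 - j87.4 V.
Step 3 — Convert to polar: |V_total| = 121.7 V, ∠V_total = -134.1°.

V_total = 121.7∠-134.1° V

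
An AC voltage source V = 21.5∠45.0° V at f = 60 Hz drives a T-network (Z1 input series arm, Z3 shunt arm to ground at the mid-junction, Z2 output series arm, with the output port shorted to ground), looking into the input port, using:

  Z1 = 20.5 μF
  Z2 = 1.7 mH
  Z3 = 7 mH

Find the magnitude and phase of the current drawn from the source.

Step 1 — Angular frequency: ω = 2π·f = 2π·60 = 377 rad/s.
Step 2 — Component impedances:
  Z1: Z = 1/(jωC) = -j/(ω·C) = 0 - j129.4 Ω
  Z2: Z = jωL = j·377·0.0017 = 0 + j0.6409 Ω
  Z3: Z = jωL = j·377·0.007 = 0 + j2.639 Ω
Step 3 — With the output port shorted to ground, the output series arm Z2 runs from the junction to ground; the shunt arm Z3 also runs from the junction to ground. They appear in parallel: Z3 || Z2 = 0 + j0.5157 Ω.
Step 4 — Series with input arm Z1: Z_in = Z1 + (Z3 || Z2) = 0 - j128.9 Ω = 128.9∠-90.0° Ω.
Step 5 — Source phasor: V = 21.5∠45.0° V = 15.2 + j15.2 V.
Step 6 — Ohm's law: I = V / Z_total = (15.2 + j15.2) / (0 - j128.9) = -0.118 + j0.118 A.
Step 7 — Convert to polar: |I| = 0.1668 A, ∠I = 135.0°.

I = 0.1668∠135.0° A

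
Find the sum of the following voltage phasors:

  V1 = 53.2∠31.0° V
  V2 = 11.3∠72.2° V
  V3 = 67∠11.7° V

Step 1 — Convert each phasor to rectangular form:
  V1 = 53.2·(cos(31.0°) + j·sin(31.0°)) = 45.6 + j27.4 V
  V2 = 11.3·(cos(72.2°) + j·sin(72.2°)) = 3.454 + j10.76 V
  V3 = 67·(cos(11.7°) + j·sin(11.7°)) = 65.61 + j13.59 V
Step 2 — Sum components: V_total = 114.7 + j51.75 V.
Step 3 — Convert to polar: |V_total| = 125.8 V, ∠V_total = 24.3°.

V_total = 125.8∠24.3° V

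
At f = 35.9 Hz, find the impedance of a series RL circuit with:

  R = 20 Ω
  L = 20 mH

Step 1 — Angular frequency: ω = 2π·f = 2π·35.9 = 225.6 rad/s.
Step 2 — Component impedances:
  R: Z = R = 20 Ω
  L: Z = jωL = j·225.6·0.02 = 0 + j4.511 Ω
Step 3 — Series combination: Z_total = R + L = 20 + j4.511 Ω = 20.5∠12.7° Ω.

Z = 20 + j4.511 Ω = 20.5∠12.7° Ω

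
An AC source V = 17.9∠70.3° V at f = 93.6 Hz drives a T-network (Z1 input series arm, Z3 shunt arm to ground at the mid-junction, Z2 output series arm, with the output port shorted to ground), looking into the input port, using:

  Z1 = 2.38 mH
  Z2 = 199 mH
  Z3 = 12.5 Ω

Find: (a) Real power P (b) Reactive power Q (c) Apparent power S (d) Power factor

Step 1 — Angular frequency: ω = 2π·f = 2π·93.6 = 588.1 rad/s.
Step 2 — Component impedances:
  Z1: Z = jωL = j·588.1·0.00238 = 0 + j1.4 Ω
  Z2: Z = jωL = j·588.1·0.199 = 0 + j117 Ω
  Z3: Z = R = 12.5 Ω
Step 3 — With the output port shorted to ground, the output series arm Z2 runs from the junction to ground; the shunt arm Z3 also runs from the junction to ground. They appear in parallel: Z3 || Z2 = 12.36 + j1.32 Ω.
Step 4 — Series with input arm Z1: Z_in = Z1 + (Z3 || Z2) = 12.36 + j2.72 Ω = 12.65∠12.4° Ω.
Step 5 — Source phasor: V = 17.9∠70.3° V = 6.034 + j16.85 V.
Step 6 — Current: I = V / Z = 0.7519 + j1.198 A = 1.414∠57.9° A.
Step 7 — Complex power: S = V·I* = 24.73 + j5.442 VA.
Step 8 — Real power: P = Re(S) = 24.73 W.
Step 9 — Reactive power: Q = Im(S) = 5.442 VAR.
Step 10 — Apparent power: |S| = 25.32 VA.
Step 11 — Power factor: PF = P/|S| = 0.9766 (lagging).

(a) P = 24.73 W  (b) Q = 5.442 VAR  (c) S = 25.32 VA  (d) PF = 0.9766 (lagging)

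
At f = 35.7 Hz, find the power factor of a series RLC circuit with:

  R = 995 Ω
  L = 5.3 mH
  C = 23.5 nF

Step 1 — Angular frequency: ω = 2π·f = 2π·35.7 = 224.3 rad/s.
Step 2 — Component impedances:
  R: Z = R = 995 Ω
  L: Z = jωL = j·224.3·0.0053 = 0 + j1.189 Ω
  C: Z = 1/(jωC) = -j/(ω·C) = 0 - j1.897e+05 Ω
Step 3 — Series combination: Z_total = R + L + C = 995 - j1.897e+05 Ω = 1.897e+05∠-89.7° Ω.
Step 4 — Power factor: PF = cos(φ) = Re(Z)/|Z| = 995/1.897e+05 = 0.005245.
Step 5 — Type: Im(Z) = -1.897e+05 ⇒ leading (phase φ = -89.7°).

PF = 0.005245 (leading, φ = -89.7°)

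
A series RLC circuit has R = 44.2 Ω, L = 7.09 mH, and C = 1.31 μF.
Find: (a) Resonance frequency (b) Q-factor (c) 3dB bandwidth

Step 1 — Resonance condition Im(Z)=0 gives ω₀ = 1/√(LC).
Step 2 — ω₀ = 1/√(0.00709·1.31e-06) = 1.038e+04 rad/s.
Step 3 — f₀ = ω₀/(2π) = 1651 Hz.
Step 4 — Series Q: Q = ω₀L/R = 1.038e+04·0.00709/44.2 = 1.664.
Step 5 — 3dB bandwidth: Δω = ω₀/Q = 6234 rad/s; BW = Δω/(2π) = 992.2 Hz.

(a) f₀ = 1651 Hz  (b) Q = 1.664  (c) BW = 992.2 Hz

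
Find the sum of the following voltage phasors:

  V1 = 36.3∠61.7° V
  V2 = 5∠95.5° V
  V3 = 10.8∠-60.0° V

Step 1 — Convert each phasor to rectangular form:
  V1 = 36.3·(cos(61.7°) + j·sin(61.7°)) = 17.21 + j31.96 V
  V2 = 5·(cos(95.5°) + j·sin(95.5°)) = -0.4792 + j4.977 V
  V3 = 10.8·(cos(-60.0°) + j·sin(-60.0°)) = 5.4 - j9.353 V
Step 2 — Sum components: V_total = 22.13 + j27.59 V.
Step 3 — Convert to polar: |V_total| = 35.37 V, ∠V_total = 51.3°.

V_total = 35.37∠51.3° V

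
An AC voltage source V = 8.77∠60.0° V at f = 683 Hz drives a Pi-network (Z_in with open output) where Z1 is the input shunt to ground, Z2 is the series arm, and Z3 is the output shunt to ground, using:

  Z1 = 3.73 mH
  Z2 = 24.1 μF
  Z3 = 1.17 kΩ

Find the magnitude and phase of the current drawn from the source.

Step 1 — Angular frequency: ω = 2π·f = 2π·683 = 4291 rad/s.
Step 2 — Component impedances:
  Z1: Z = jωL = j·4291·0.00373 = 0 + j16.01 Ω
  Z2: Z = 1/(jωC) = -j/(ω·C) = 0 - j9.669 Ω
  Z3: Z = R = 1170 Ω
Step 3 — With open output, the series arm Z2 and the output shunt Z3 appear in series to ground: Z2 + Z3 = 1170 - j9.669 Ω.
Step 4 — Parallel with input shunt Z1: Z_in = Z1 || (Z2 + Z3) = 0.219 + j16.01 Ω = 16.01∠89.2° Ω.
Step 5 — Source phasor: V = 8.77∠60.0° V = 4.385 + j7.595 V.
Step 6 — Ohm's law: I = V / Z_total = (4.385 + j7.595) / (0.219 + j16.01) = 0.4782 - j0.2674 A.
Step 7 — Convert to polar: |I| = 0.5479 A, ∠I = -29.2°.

I = 0.5479∠-29.2° A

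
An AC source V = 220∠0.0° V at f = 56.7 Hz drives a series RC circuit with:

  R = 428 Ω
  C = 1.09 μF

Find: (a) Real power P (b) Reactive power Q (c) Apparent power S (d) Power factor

Step 1 — Angular frequency: ω = 2π·f = 2π·56.7 = 356.3 rad/s.
Step 2 — Component impedances:
  R: Z = R = 428 Ω
  C: Z = 1/(jωC) = -j/(ω·C) = 0 - j2575 Ω
Step 3 — Series combination: Z_total = R + C = 428 - j2575 Ω = 2611∠-80.6° Ω.
Step 4 — Source phasor: V = 220∠0.0° V = 220 V.
Step 5 — Current: I = V / Z = 0.01382 + j0.08313 A = 0.08427∠80.6° A.
Step 6 — Complex power: S = V·I* = 3.04 - j18.29 VA.
Step 7 — Real power: P = Re(S) = 3.04 W.
Step 8 — Reactive power: Q = Im(S) = -18.29 VAR.
Step 9 — Apparent power: |S| = 18.54 VA.
Step 10 — Power factor: PF = P/|S| = 0.164 (leading).

(a) P = 3.04 W  (b) Q = -18.29 VAR  (c) S = 18.54 VA  (d) PF = 0.164 (leading)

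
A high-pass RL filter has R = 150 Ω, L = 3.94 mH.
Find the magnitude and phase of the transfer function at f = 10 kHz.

Step 1 — Angular frequency: ω = 2π·1e+04 = 6.283e+04 rad/s.
Step 2 — Transfer function: H(jω) = jωL/(R + jωL).
Step 3 — Numerator jωL = j·247.6; denominator R + jωL = 150 + j247.6.
Step 4 — H = 0.7315 + j0.4432.
Step 5 — Magnitude: |H| = 0.8553 (-1.4 dB); phase: φ = 31.2°.

|H| = 0.8553 (-1.4 dB), φ = 31.2°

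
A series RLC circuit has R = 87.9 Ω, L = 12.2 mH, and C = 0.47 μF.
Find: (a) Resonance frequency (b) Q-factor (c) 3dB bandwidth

Step 1 — Resonance: ω₀ = 1/√(LC) = 1/√(0.0122·4.7e-07) = 1.321e+04 rad/s.
Step 2 — f₀ = ω₀/(2π) = 2102 Hz.
Step 3 — Series Q: Q = ω₀L/R = 1.321e+04·0.0122/87.9 = 1.833.
Step 4 — Bandwidth: Δω = ω₀/Q = 7205 rad/s; BW = Δω/(2π) = 1147 Hz.

(a) f₀ = 2102 Hz  (b) Q = 1.833  (c) BW = 1147 Hz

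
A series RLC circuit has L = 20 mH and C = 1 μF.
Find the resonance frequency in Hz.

Step 1 — Resonance condition Im(Z)=0 gives ω₀ = 1/√(LC).
Step 2 — ω₀ = 1/√(0.02·1e-06) = 7071 rad/s.
Step 3 — f₀ = ω₀/(2π) = 1125 Hz.

f₀ = 1125 Hz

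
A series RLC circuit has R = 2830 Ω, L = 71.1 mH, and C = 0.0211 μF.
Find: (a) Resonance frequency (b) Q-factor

Step 1 — Resonance condition Im(Z)=0 gives ω₀ = 1/√(LC).
Step 2 — ω₀ = 1/√(0.0711·2.11e-08) = 2.582e+04 rad/s.
Step 3 — f₀ = ω₀/(2π) = 4109 Hz.
Step 4 — Series Q: Q = ω₀L/R = 2.582e+04·0.0711/2830 = 0.6486.

(a) f₀ = 4109 Hz  (b) Q = 0.6486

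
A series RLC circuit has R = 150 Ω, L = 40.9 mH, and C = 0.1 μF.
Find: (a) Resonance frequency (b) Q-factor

Step 1 — Resonance condition Im(Z)=0 gives ω₀ = 1/√(LC).
Step 2 — ω₀ = 1/√(0.0409·1e-07) = 1.564e+04 rad/s.
Step 3 — f₀ = ω₀/(2π) = 2489 Hz.
Step 4 — Series Q: Q = ω₀L/R = 1.564e+04·0.0409/150 = 4.264.

(a) f₀ = 2489 Hz  (b) Q = 4.264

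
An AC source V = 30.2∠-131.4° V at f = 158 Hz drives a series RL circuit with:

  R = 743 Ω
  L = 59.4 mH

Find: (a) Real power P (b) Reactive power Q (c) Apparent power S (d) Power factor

Step 1 — Angular frequency: ω = 2π·f = 2π·158 = 992.7 rad/s.
Step 2 — Component impedances:
  R: Z = R = 743 Ω
  L: Z = jωL = j·992.7·0.0594 = 0 + j58.97 Ω
Step 3 — Series combination: Z_total = R + L = 743 + j58.97 Ω = 745.3∠4.5° Ω.
Step 4 — Source phasor: V = 30.2∠-131.4° V = -19.97 - j22.65 V.
Step 5 — Current: I = V / Z = -0.02912 - j0.02818 A = 0.04052∠-135.9° A.
Step 6 — Complex power: S = V·I* = 1.22 + j0.09681 VA.
Step 7 — Real power: P = Re(S) = 1.22 W.
Step 8 — Reactive power: Q = Im(S) = 0.09681 VAR.
Step 9 — Apparent power: |S| = 1.224 VA.
Step 10 — Power factor: PF = P/|S| = 0.9969 (lagging).

(a) P = 1.22 W  (b) Q = 0.09681 VAR  (c) S = 1.224 VA  (d) PF = 0.9969 (lagging)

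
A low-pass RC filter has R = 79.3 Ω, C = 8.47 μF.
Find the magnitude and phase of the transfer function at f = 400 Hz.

Step 1 — Angular frequency: ω = 2π·400 = 2513 rad/s.
Step 2 — Transfer function: H(jω) = 1/(1 + jωRC).
Step 3 — Denominator: 1 + jωRC = 1 + j·2513·79.3·8.47e-06 = 1 + j1.688.
Step 4 — H = 0.2598 - j0.4385.
Step 5 — Magnitude: |H| = 0.5097 (-5.9 dB); phase: φ = -59.4°.

|H| = 0.5097 (-5.9 dB), φ = -59.4°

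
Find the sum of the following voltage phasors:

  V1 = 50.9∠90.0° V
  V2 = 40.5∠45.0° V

Step 1 — Convert each phasor to rectangular form:
  V1 = 50.9·(cos(90.0°) + j·sin(90.0°)) = 0 + j50.9 V
  V2 = 40.5·(cos(45.0°) + j·sin(45.0°)) = 28.64 + j28.64 V
Step 2 — Sum components: V_total = 28.64 + j79.54 V.
Step 3 — Convert to polar: |V_total| = 84.54 V, ∠V_total = 70.2°.

V_total = 84.54∠70.2° V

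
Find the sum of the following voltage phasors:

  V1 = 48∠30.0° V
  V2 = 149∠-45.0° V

Step 1 — Convert each phasor to rectangular form:
  V1 = 48·(cos(30.0°) + j·sin(30.0°)) = 41.57 + j24 V
  V2 = 149·(cos(-45.0°) + j·sin(-45.0°)) = 105.4 - j105.4 V
Step 2 — Sum components: V_total = 146.9 - j81.36 V.
Step 3 — Convert to polar: |V_total| = 167.9 V, ∠V_total = -29.0°.

V_total = 167.9∠-29.0° V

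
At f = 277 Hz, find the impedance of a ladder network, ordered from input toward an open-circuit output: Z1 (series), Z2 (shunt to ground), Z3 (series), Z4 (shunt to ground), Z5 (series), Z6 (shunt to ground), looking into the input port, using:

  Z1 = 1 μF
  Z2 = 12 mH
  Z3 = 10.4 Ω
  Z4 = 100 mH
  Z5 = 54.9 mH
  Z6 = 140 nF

Step 1 — Angular frequency: ω = 2π·f = 2π·277 = 1740 rad/s.
Step 2 — Component impedances:
  Z1: Z = 1/(jωC) = -j/(ω·C) = 0 - j574.6 Ω
  Z2: Z = jωL = j·1740·0.012 = 0 + j20.89 Ω
  Z3: Z = R = 10.4 Ω
  Z4: Z = jωL = j·1740·0.1 = 0 + j174 Ω
  Z5: Z = jωL = j·1740·0.0549 = 0 + j95.55 Ω
  Z6: Z = 1/(jωC) = -j/(ω·C) = 0 - j4104 Ω
Step 3 — Ladder network (open output): work backward from the far end, alternating series and parallel combinations. Z_in = 0.11 - j555.8 Ω = 555.8∠-90.0° Ω.

Z = 0.11 - j555.8 Ω = 555.8∠-90.0° Ω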